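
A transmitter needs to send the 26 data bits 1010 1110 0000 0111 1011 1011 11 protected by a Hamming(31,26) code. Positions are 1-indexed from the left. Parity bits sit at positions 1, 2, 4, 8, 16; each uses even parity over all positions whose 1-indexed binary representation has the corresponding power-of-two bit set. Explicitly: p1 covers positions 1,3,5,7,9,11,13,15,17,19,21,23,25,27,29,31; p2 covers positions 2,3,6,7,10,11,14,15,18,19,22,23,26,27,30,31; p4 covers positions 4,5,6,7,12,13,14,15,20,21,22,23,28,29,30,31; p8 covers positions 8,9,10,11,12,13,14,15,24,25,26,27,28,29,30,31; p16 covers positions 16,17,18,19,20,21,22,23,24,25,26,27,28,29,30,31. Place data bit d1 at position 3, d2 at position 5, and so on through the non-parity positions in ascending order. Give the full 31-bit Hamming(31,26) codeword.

Place data bits at non-power-of-two positions: b3=1, b5=0, b6=1, b7=0, b9=1, b10=1, b11=1, b12=0, b13=0, b14=0, b15=0, b17=0, b18=0, b19=1, b20=1, b21=1, b22=1, b23=0, b24=1, b25=1, b26=1, b27=0, b28=1, b29=1, b30=1, b31=1.
p1 = XOR of data positions {3,5,7,9,11,13,15,17,19,21,23,25,27,29,31} = 1⊕0⊕0⊕1⊕1⊕0⊕0⊕0⊕1⊕1⊕0⊕1⊕0⊕1⊕1 = 0
p2 = XOR of data positions {3,6,7,10,11,14,15,18,19,22,23,26,27,30,31} = 1⊕1⊕0⊕1⊕1⊕0⊕0⊕0⊕1⊕1⊕0⊕1⊕0⊕1⊕1 = 1
p4 = XOR of data positions {5,6,7,12,13,14,15,20,21,22,23,28,29,30,31} = 0⊕1⊕0⊕0⊕0⊕0⊕0⊕1⊕1⊕1⊕0⊕1⊕1⊕1⊕1 = 0
p8 = XOR of data positions {9,10,11,12,13,14,15,24,25,26,27,28,29,30,31} = 1⊕1⊕1⊕0⊕0⊕0⊕0⊕1⊕1⊕1⊕0⊕1⊕1⊕1⊕1 = 0
p16 = XOR of data positions {17,18,19,20,21,22,23,24,25,26,27,28,29,30,31} = 0⊕0⊕1⊕1⊕1⊕1⊕0⊕1⊕1⊕1⊕0⊕1⊕1⊕1⊕1 = 1
Codeword b1..b31 = 0110010011100001001111011101111

0110010011100001001111011101111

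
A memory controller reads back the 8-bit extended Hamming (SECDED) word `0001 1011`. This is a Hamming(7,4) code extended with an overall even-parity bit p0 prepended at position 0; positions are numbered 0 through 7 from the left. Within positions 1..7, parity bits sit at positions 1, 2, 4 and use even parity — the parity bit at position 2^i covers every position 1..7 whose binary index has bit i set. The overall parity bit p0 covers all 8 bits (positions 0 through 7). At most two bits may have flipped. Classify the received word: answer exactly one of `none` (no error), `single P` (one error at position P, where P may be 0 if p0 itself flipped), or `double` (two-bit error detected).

double

s1: b1⊕b3⊕b5⊕b7 = 0⊕1⊕0⊕1 = 0
s2: b2⊕b3⊕b6⊕b7 = 0⊕1⊕1⊕1 = 1
s4: b4⊕b5⊕b6⊕b7 = 1⊕0⊕1⊕1 = 1
Syndrome (s4...s1) = 110 → position 6.
Overall parity (XOR of all 8 bits, including p0): 0⊕0⊕0⊕1⊕1⊕0⊕1⊕1 = 0
Overall=0, syndrome position=6 → double-bit error detected (uncorrectable).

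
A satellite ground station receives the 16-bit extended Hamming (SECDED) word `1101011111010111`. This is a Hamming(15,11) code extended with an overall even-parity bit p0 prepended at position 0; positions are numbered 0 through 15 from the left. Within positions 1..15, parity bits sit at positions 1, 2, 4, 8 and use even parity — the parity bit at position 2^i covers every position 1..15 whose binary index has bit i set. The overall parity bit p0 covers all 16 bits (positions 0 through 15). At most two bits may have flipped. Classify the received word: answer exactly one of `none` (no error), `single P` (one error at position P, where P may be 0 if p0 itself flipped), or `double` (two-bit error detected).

s1: b1⊕b3⊕b5⊕b7⊕b9⊕b11⊕b13⊕b15 = 1⊕1⊕1⊕1⊕1⊕1⊕1⊕1 = 0
s2: b2⊕b3⊕b6⊕b7⊕b10⊕b11⊕b14⊕b15 = 0⊕1⊕1⊕1⊕0⊕1⊕1⊕1 = 0
s4: b4⊕b5⊕b6⊕b7⊕b12⊕b13⊕b14⊕b15 = 0⊕1⊕1⊕1⊕0⊕1⊕1⊕1 = 0
s8: b8⊕b9⊕b10⊕b11⊕b12⊕b13⊕b14⊕b15 = 1⊕1⊕0⊕1⊕0⊕1⊕1⊕1 = 0
Syndrome (s8...s1) = 0000 → position 0 (no error).
Overall parity (XOR of all 16 bits, including p0): 1⊕1⊕0⊕1⊕0⊕1⊕1⊕1⊕1⊕1⊕0⊕1⊕0⊕1⊕1⊕1 = 0
Overall=0, syndrome position=0 → no error.

none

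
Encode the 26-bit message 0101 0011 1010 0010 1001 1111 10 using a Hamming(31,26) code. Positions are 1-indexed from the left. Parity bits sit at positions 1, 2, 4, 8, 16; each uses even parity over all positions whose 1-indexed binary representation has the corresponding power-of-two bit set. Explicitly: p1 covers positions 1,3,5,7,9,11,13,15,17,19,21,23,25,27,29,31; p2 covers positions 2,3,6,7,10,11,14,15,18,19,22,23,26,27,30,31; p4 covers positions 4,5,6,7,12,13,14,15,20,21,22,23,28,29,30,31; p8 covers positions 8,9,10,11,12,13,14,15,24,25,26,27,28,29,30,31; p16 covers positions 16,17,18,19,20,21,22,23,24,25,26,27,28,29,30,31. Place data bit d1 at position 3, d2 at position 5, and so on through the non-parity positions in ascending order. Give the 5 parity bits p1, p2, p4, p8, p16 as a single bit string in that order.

Place data bits at non-power-of-two positions: b3=0, b5=1, b6=0, b7=1, b9=0, b10=0, b11=1, b12=1, b13=1, b14=0, b15=1, b17=0, b18=0, b19=0, b20=1, b21=0, b22=1, b23=0, b24=0, b25=1, b26=1, b27=1, b28=1, b29=1, b30=1, b31=0.
p1 = XOR of data positions {3,5,7,9,11,13,15,17,19,21,23,25,27,29,31} = 0⊕1⊕1⊕0⊕1⊕1⊕1⊕0⊕0⊕0⊕0⊕1⊕1⊕1⊕0 = 0
p2 = XOR of data positions {3,6,7,10,11,14,15,18,19,22,23,26,27,30,31} = 0⊕0⊕1⊕0⊕1⊕0⊕1⊕0⊕0⊕1⊕0⊕1⊕1⊕1⊕0 = 1
p4 = XOR of data positions {5,6,7,12,13,14,15,20,21,22,23,28,29,30,31} = 1⊕0⊕1⊕1⊕1⊕0⊕1⊕1⊕0⊕1⊕0⊕1⊕1⊕1⊕0 = 0
p8 = XOR of data positions {9,10,11,12,13,14,15,24,25,26,27,28,29,30,31} = 0⊕0⊕1⊕1⊕1⊕0⊕1⊕0⊕1⊕1⊕1⊕1⊕1⊕1⊕0 = 0
p16 = XOR of data positions {17,18,19,20,21,22,23,24,25,26,27,28,29,30,31} = 0⊕0⊕0⊕1⊕0⊕1⊕0⊕0⊕1⊕1⊕1⊕1⊕1⊕1⊕0 = 0
Parity bits p1,p2,p4,p8,p16 = 01000

01000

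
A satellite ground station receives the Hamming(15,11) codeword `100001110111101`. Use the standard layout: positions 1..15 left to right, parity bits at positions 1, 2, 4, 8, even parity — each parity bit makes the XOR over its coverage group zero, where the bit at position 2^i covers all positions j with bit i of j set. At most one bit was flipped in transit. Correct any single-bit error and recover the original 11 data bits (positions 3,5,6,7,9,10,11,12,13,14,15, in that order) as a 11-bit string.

s1: b1⊕b3⊕b5⊕b7⊕b9⊕b11⊕b13⊕b15 = 1⊕0⊕0⊕1⊕0⊕1⊕1⊕1 = 1
s2: b2⊕b3⊕b6⊕b7⊕b10⊕b11⊕b14⊕b15 = 0⊕0⊕1⊕1⊕1⊕1⊕0⊕1 = 1
s4: b4⊕b5⊕b6⊕b7⊕b12⊕b13⊕b14⊕b15 = 0⊕0⊕1⊕1⊕1⊕1⊕0⊕1 = 1
s8: b8⊕b9⊕b10⊕b11⊕b12⊕b13⊕b14⊕b15 = 1⊕0⊕1⊕1⊕1⊕1⊕0⊕1 = 0
Syndrome (s8...s1) = 0111 → position 7.
Flip bit 7: corrected codeword = 100001010111101
Data bits at positions 3,5,6,7,9,10,11,12,13,14,15: 00100111101

00100111101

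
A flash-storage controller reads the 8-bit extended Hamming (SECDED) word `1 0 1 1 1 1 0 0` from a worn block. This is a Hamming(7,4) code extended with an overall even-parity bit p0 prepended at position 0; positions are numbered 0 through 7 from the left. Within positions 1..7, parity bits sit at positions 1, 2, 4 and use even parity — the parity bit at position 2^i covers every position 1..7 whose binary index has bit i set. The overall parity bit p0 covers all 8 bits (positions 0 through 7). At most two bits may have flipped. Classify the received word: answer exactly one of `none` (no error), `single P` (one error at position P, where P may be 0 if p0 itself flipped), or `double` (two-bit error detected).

s1: b1⊕b3⊕b5⊕b7 = 0⊕1⊕1⊕0 = 0
s2: b2⊕b3⊕b6⊕b7 = 1⊕1⊕0⊕0 = 0
s4: b4⊕b5⊕b6⊕b7 = 1⊕1⊕0⊕0 = 0
Syndrome (s4...s1) = 000 → position 0 (no error).
Overall parity (XOR of all 8 bits, including p0): 1⊕0⊕1⊕1⊕1⊕1⊕0⊕0 = 1
Overall=1, syndrome position=0 → single-bit error at position 0.

single 0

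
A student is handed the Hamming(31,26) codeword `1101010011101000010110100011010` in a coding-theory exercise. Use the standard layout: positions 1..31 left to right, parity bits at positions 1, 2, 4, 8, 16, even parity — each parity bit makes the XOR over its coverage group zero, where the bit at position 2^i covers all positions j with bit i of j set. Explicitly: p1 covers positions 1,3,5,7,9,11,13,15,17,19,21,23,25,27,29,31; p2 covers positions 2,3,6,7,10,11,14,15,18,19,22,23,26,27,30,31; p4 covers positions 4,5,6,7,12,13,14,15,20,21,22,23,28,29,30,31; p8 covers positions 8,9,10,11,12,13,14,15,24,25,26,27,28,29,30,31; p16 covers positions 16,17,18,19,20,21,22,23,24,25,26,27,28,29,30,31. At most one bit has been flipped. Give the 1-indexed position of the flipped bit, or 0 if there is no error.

25

s1: b1⊕b3⊕b5⊕b7⊕b9⊕b11⊕b13⊕b15⊕b17⊕b19⊕b21⊕b23⊕b25⊕b27⊕b29⊕b31 = 1⊕0⊕0⊕0⊕1⊕1⊕1⊕0⊕0⊕0⊕1⊕1⊕0⊕1⊕0⊕0 = 1
s2: b2⊕b3⊕b6⊕b7⊕b10⊕b11⊕b14⊕b15⊕b18⊕b19⊕b22⊕b23⊕b26⊕b27⊕b30⊕b31 = 1⊕0⊕1⊕0⊕1⊕1⊕0⊕0⊕1⊕0⊕0⊕1⊕0⊕1⊕1⊕0 = 0
s4: b4⊕b5⊕b6⊕b7⊕b12⊕b13⊕b14⊕b15⊕b20⊕b21⊕b22⊕b23⊕b28⊕b29⊕b30⊕b31 = 1⊕0⊕1⊕0⊕0⊕1⊕0⊕0⊕1⊕1⊕0⊕1⊕1⊕0⊕1⊕0 = 0
s8: b8⊕b9⊕b10⊕b11⊕b12⊕b13⊕b14⊕b15⊕b24⊕b25⊕b26⊕b27⊕b28⊕b29⊕b30⊕b31 = 0⊕1⊕1⊕1⊕0⊕1⊕0⊕0⊕0⊕0⊕0⊕1⊕1⊕0⊕1⊕0 = 1
s16: b16⊕b17⊕b18⊕b19⊕b20⊕b21⊕b22⊕b23⊕b24⊕b25⊕b26⊕b27⊕b28⊕b29⊕b30⊕b31 = 0⊕0⊕1⊕0⊕1⊕1⊕0⊕1⊕0⊕0⊕0⊕1⊕1⊕0⊕1⊕0 = 1
Syndrome (s16...s1) = 11001 → position 25.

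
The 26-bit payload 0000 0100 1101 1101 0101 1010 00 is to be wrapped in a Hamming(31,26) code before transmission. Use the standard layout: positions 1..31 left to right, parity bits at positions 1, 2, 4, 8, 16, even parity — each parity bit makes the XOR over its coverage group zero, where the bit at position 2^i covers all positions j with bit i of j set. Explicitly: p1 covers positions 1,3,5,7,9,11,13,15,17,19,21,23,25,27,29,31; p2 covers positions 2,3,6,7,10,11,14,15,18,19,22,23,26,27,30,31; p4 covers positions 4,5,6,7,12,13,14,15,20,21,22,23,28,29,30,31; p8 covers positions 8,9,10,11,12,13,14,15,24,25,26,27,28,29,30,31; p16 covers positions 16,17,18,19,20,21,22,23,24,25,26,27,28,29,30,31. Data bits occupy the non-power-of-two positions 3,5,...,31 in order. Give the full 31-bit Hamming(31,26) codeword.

0001000001001100111010101101000

Place data bits at non-power-of-two positions: b3=0, b5=0, b6=0, b7=0, b9=0, b10=1, b11=0, b12=0, b13=1, b14=1, b15=0, b17=1, b18=1, b19=1, b20=0, b21=1, b22=0, b23=1, b24=0, b25=1, b26=1, b27=0, b28=1, b29=0, b30=0, b31=0.
p1 = XOR of data positions {3,5,7,9,11,13,15,17,19,21,23,25,27,29,31} = 0⊕0⊕0⊕0⊕0⊕1⊕0⊕1⊕1⊕1⊕1⊕1⊕0⊕0⊕0 = 0
p2 = XOR of data positions {3,6,7,10,11,14,15,18,19,22,23,26,27,30,31} = 0⊕0⊕0⊕1⊕0⊕1⊕0⊕1⊕1⊕0⊕1⊕1⊕0⊕0⊕0 = 0
p4 = XOR of data positions {5,6,7,12,13,14,15,20,21,22,23,28,29,30,31} = 0⊕0⊕0⊕0⊕1⊕1⊕0⊕0⊕1⊕0⊕1⊕1⊕0⊕0⊕0 = 1
p8 = XOR of data positions {9,10,11,12,13,14,15,24,25,26,27,28,29,30,31} = 0⊕1⊕0⊕0⊕1⊕1⊕0⊕0⊕1⊕1⊕0⊕1⊕0⊕0⊕0 = 0
p16 = XOR of data positions {17,18,19,20,21,22,23,24,25,26,27,28,29,30,31} = 1⊕1⊕1⊕0⊕1⊕0⊕1⊕0⊕1⊕1⊕0⊕1⊕0⊕0⊕0 = 0
Codeword b1..b31 = 0001000001001100111010101101000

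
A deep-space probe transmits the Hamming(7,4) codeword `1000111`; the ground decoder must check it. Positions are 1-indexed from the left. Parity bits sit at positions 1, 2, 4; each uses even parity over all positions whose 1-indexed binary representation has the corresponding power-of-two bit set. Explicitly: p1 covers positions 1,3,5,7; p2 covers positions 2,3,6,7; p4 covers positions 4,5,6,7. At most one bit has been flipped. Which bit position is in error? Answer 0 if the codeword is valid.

5

s1: b1⊕b3⊕b5⊕b7 = 1⊕0⊕1⊕1 = 1
s2: b2⊕b3⊕b6⊕b7 = 0⊕0⊕1⊕1 = 0
s4: b4⊕b5⊕b6⊕b7 = 0⊕1⊕1⊕1 = 1
Syndrome (s4...s1) = 101 → position 5.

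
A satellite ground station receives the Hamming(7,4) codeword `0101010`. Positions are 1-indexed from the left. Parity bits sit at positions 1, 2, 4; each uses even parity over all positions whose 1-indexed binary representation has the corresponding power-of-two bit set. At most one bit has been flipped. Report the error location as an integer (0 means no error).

0

s1: b1⊕b3⊕b5⊕b7 = 0⊕0⊕0⊕0 = 0
s2: b2⊕b3⊕b6⊕b7 = 1⊕0⊕1⊕0 = 0
s4: b4⊕b5⊕b6⊕b7 = 1⊕0⊕1⊕0 = 0
Syndrome (s4...s1) = 000 → position 0 (no error).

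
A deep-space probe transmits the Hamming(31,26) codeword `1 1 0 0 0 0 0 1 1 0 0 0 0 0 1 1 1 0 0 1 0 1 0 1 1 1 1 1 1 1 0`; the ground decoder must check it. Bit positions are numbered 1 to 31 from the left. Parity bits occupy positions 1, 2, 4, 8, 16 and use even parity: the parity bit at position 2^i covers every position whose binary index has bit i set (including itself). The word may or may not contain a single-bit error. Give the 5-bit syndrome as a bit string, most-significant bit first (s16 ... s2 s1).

10001

s1: b1⊕b3⊕b5⊕b7⊕b9⊕b11⊕b13⊕b15⊕b17⊕b19⊕b21⊕b23⊕b25⊕b27⊕b29⊕b31 = 1⊕0⊕0⊕0⊕1⊕0⊕0⊕1⊕1⊕0⊕0⊕0⊕1⊕1⊕1⊕0 = 1
s2: b2⊕b3⊕b6⊕b7⊕b10⊕b11⊕b14⊕b15⊕b18⊕b19⊕b22⊕b23⊕b26⊕b27⊕b30⊕b31 = 1⊕0⊕0⊕0⊕0⊕0⊕0⊕1⊕0⊕0⊕1⊕0⊕1⊕1⊕1⊕0 = 0
s4: b4⊕b5⊕b6⊕b7⊕b12⊕b13⊕b14⊕b15⊕b20⊕b21⊕b22⊕b23⊕b28⊕b29⊕b30⊕b31 = 0⊕0⊕0⊕0⊕0⊕0⊕0⊕1⊕1⊕0⊕1⊕0⊕1⊕1⊕1⊕0 = 0
s8: b8⊕b9⊕b10⊕b11⊕b12⊕b13⊕b14⊕b15⊕b24⊕b25⊕b26⊕b27⊕b28⊕b29⊕b30⊕b31 = 1⊕1⊕0⊕0⊕0⊕0⊕0⊕1⊕1⊕1⊕1⊕1⊕1⊕1⊕1⊕0 = 0
s16: b16⊕b17⊕b18⊕b19⊕b20⊕b21⊕b22⊕b23⊕b24⊕b25⊕b26⊕b27⊕b28⊕b29⊕b30⊕b31 = 1⊕1⊕0⊕0⊕1⊕0⊕1⊕0⊕1⊕1⊕1⊕1⊕1⊕1⊕1⊕0 = 1
Syndrome (s16...s1) = 10001 → position 17.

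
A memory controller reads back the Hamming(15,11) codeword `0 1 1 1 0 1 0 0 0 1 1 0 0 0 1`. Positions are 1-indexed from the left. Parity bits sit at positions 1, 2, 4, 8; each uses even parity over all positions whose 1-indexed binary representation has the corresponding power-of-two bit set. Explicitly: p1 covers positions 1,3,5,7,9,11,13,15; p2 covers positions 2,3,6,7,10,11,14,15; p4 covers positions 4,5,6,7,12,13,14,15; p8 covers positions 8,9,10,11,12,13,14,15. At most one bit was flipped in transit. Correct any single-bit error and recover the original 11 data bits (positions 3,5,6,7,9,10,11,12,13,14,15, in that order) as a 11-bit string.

s1: b1⊕b3⊕b5⊕b7⊕b9⊕b11⊕b13⊕b15 = 0⊕1⊕0⊕0⊕0⊕1⊕0⊕1 = 1
s2: b2⊕b3⊕b6⊕b7⊕b10⊕b11⊕b14⊕b15 = 1⊕1⊕1⊕0⊕1⊕1⊕0⊕1 = 0
s4: b4⊕b5⊕b6⊕b7⊕b12⊕b13⊕b14⊕b15 = 1⊕0⊕1⊕0⊕0⊕0⊕0⊕1 = 1
s8: b8⊕b9⊕b10⊕b11⊕b12⊕b13⊕b14⊕b15 = 0⊕0⊕1⊕1⊕0⊕0⊕0⊕1 = 1
Syndrome (s8...s1) = 1101 → position 13.
Flip bit 13: corrected codeword = 011101000110101
Data bits at positions 3,5,6,7,9,10,11,12,13,14,15: 10100110101

10100110101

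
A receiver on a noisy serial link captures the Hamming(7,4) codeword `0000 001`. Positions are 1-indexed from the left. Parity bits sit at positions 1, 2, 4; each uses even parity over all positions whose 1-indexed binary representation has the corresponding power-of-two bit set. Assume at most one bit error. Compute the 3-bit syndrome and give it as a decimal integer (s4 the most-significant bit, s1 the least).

7

s1: b1⊕b3⊕b5⊕b7 = 0⊕0⊕0⊕1 = 1
s2: b2⊕b3⊕b6⊕b7 = 0⊕0⊕0⊕1 = 1
s4: b4⊕b5⊕b6⊕b7 = 0⊕0⊕0⊕1 = 1
Syndrome (s4...s1) = 111 → position 7.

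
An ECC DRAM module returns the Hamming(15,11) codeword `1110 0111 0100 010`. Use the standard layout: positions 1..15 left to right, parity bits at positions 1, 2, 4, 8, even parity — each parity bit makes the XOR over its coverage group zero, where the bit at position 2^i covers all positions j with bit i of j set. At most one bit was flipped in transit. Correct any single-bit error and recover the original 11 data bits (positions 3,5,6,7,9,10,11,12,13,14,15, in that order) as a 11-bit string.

10110100110

s1: b1⊕b3⊕b5⊕b7⊕b9⊕b11⊕b13⊕b15 = 1⊕1⊕0⊕1⊕0⊕0⊕0⊕0 = 1
s2: b2⊕b3⊕b6⊕b7⊕b10⊕b11⊕b14⊕b15 = 1⊕1⊕1⊕1⊕1⊕0⊕1⊕0 = 0
s4: b4⊕b5⊕b6⊕b7⊕b12⊕b13⊕b14⊕b15 = 0⊕0⊕1⊕1⊕0⊕0⊕1⊕0 = 1
s8: b8⊕b9⊕b10⊕b11⊕b12⊕b13⊕b14⊕b15 = 1⊕0⊕1⊕0⊕0⊕0⊕1⊕0 = 1
Syndrome (s8...s1) = 1101 → position 13.
Flip bit 13: corrected codeword = 111001110100110
Data bits at positions 3,5,6,7,9,10,11,12,13,14,15: 10110100110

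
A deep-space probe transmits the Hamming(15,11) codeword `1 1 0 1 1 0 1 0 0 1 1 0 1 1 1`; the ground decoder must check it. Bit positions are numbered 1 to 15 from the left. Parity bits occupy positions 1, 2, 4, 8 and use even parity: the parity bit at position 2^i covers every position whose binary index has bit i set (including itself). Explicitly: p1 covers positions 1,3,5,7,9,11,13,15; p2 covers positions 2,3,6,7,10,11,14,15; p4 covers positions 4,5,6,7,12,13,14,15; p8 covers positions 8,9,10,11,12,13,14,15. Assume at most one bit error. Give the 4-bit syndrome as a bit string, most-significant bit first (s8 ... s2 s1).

s1: b1⊕b3⊕b5⊕b7⊕b9⊕b11⊕b13⊕b15 = 1⊕0⊕1⊕1⊕0⊕1⊕1⊕1 = 0
s2: b2⊕b3⊕b6⊕b7⊕b10⊕b11⊕b14⊕b15 = 1⊕0⊕0⊕1⊕1⊕1⊕1⊕1 = 0
s4: b4⊕b5⊕b6⊕b7⊕b12⊕b13⊕b14⊕b15 = 1⊕1⊕0⊕1⊕0⊕1⊕1⊕1 = 0
s8: b8⊕b9⊕b10⊕b11⊕b12⊕b13⊕b14⊕b15 = 0⊕0⊕1⊕1⊕0⊕1⊕1⊕1 = 1
Syndrome (s8...s1) = 1000 → position 8.

1000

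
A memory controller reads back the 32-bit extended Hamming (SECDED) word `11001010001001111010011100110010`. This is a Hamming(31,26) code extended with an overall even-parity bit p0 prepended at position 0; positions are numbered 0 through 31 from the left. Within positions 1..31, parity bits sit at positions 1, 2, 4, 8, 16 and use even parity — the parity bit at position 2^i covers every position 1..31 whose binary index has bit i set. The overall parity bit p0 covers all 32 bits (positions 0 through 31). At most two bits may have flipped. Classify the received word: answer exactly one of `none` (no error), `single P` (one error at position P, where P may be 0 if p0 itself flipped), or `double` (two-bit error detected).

double

s1: b1⊕b3⊕b5⊕b7⊕b9⊕b11⊕b13⊕b15⊕b17⊕b19⊕b21⊕b23⊕b25⊕b27⊕b29⊕b31 = 1⊕0⊕0⊕0⊕0⊕0⊕1⊕1⊕0⊕0⊕1⊕1⊕0⊕1⊕0⊕0 = 0
s2: b2⊕b3⊕b6⊕b7⊕b10⊕b11⊕b14⊕b15⊕b18⊕b19⊕b22⊕b23⊕b26⊕b27⊕b30⊕b31 = 0⊕0⊕1⊕0⊕1⊕0⊕1⊕1⊕1⊕0⊕1⊕1⊕1⊕1⊕1⊕0 = 0
s4: b4⊕b5⊕b6⊕b7⊕b12⊕b13⊕b14⊕b15⊕b20⊕b21⊕b22⊕b23⊕b28⊕b29⊕b30⊕b31 = 1⊕0⊕1⊕0⊕0⊕1⊕1⊕1⊕0⊕1⊕1⊕1⊕0⊕0⊕1⊕0 = 1
s8: b8⊕b9⊕b10⊕b11⊕b12⊕b13⊕b14⊕b15⊕b24⊕b25⊕b26⊕b27⊕b28⊕b29⊕b30⊕b31 = 0⊕0⊕1⊕0⊕0⊕1⊕1⊕1⊕0⊕0⊕1⊕1⊕0⊕0⊕1⊕0 = 1
s16: b16⊕b17⊕b18⊕b19⊕b20⊕b21⊕b22⊕b23⊕b24⊕b25⊕b26⊕b27⊕b28⊕b29⊕b30⊕b31 = 1⊕0⊕1⊕0⊕0⊕1⊕1⊕1⊕0⊕0⊕1⊕1⊕0⊕0⊕1⊕0 = 0
Syndrome (s16...s1) = 01100 → position 12.
Overall parity (XOR of all 32 bits, including p0): 1⊕1⊕0⊕0⊕1⊕0⊕1⊕0⊕0⊕0⊕1⊕0⊕0⊕1⊕1⊕1⊕1⊕0⊕1⊕0⊕0⊕1⊕1⊕1⊕0⊕0⊕1⊕1⊕0⊕0⊕1⊕0 = 0
Overall=0, syndrome position=12 → double-bit error detected (uncorrectable).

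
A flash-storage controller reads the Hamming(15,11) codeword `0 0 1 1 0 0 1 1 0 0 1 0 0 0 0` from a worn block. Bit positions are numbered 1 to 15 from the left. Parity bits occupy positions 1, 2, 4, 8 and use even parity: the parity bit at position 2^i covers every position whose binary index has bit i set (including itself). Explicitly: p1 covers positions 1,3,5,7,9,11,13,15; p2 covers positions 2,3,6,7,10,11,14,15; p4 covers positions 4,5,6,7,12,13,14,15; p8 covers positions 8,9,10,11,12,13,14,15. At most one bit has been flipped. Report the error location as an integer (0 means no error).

s1: b1⊕b3⊕b5⊕b7⊕b9⊕b11⊕b13⊕b15 = 0⊕1⊕0⊕1⊕0⊕1⊕0⊕0 = 1
s2: b2⊕b3⊕b6⊕b7⊕b10⊕b11⊕b14⊕b15 = 0⊕1⊕0⊕1⊕0⊕1⊕0⊕0 = 1
s4: b4⊕b5⊕b6⊕b7⊕b12⊕b13⊕b14⊕b15 = 1⊕0⊕0⊕1⊕0⊕0⊕0⊕0 = 0
s8: b8⊕b9⊕b10⊕b11⊕b12⊕b13⊕b14⊕b15 = 1⊕0⊕0⊕1⊕0⊕0⊕0⊕0 = 0
Syndrome (s8...s1) = 0011 → position 3.

3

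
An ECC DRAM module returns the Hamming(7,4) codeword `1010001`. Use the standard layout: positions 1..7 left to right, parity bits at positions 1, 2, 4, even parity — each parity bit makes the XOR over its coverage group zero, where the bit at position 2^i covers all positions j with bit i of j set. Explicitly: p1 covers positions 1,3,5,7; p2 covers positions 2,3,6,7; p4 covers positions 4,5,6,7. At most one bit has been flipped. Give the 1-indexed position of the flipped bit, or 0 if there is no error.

s1: b1⊕b3⊕b5⊕b7 = 1⊕1⊕0⊕1 = 1
s2: b2⊕b3⊕b6⊕b7 = 0⊕1⊕0⊕1 = 0
s4: b4⊕b5⊕b6⊕b7 = 0⊕0⊕0⊕1 = 1
Syndrome (s4...s1) = 101 → position 5.

5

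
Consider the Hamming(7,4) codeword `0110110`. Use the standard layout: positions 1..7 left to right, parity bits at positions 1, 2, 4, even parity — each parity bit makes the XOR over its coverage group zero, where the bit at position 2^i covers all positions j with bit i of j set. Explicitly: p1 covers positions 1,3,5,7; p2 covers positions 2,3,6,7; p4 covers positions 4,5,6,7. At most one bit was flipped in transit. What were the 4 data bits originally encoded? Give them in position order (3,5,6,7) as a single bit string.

1110

s1: b1⊕b3⊕b5⊕b7 = 0⊕1⊕1⊕0 = 0
s2: b2⊕b3⊕b6⊕b7 = 1⊕1⊕1⊕0 = 1
s4: b4⊕b5⊕b6⊕b7 = 0⊕1⊕1⊕0 = 0
Syndrome (s4...s1) = 010 → position 2.
Flip bit 2: corrected codeword = 0010110
Data bits at positions 3,5,6,7: 1110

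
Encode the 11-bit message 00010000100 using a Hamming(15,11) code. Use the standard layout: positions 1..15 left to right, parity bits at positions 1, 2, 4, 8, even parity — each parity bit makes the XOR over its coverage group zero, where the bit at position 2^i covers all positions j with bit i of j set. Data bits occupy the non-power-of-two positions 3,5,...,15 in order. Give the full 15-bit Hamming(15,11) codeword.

Place data bits at non-power-of-two positions: b3=0, b5=0, b6=0, b7=1, b9=0, b10=0, b11=0, b12=0, b13=1, b14=0, b15=0.
p1 = XOR of data positions {3,5,7,9,11,13,15} = 0⊕0⊕1⊕0⊕0⊕1⊕0 = 0
p2 = XOR of data positions {3,6,7,10,11,14,15} = 0⊕0⊕1⊕0⊕0⊕0⊕0 = 1
p4 = XOR of data positions {5,6,7,12,13,14,15} = 0⊕0⊕1⊕0⊕1⊕0⊕0 = 0
p8 = XOR of data positions {9,10,11,12,13,14,15} = 0⊕0⊕0⊕0⊕1⊕0⊕0 = 1
Codeword b1..b15 = 010000110000100

010000110000100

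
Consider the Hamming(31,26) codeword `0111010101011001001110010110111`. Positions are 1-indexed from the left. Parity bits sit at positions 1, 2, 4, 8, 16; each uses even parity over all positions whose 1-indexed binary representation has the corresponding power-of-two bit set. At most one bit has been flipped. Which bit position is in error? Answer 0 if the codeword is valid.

s1: b1⊕b3⊕b5⊕b7⊕b9⊕b11⊕b13⊕b15⊕b17⊕b19⊕b21⊕b23⊕b25⊕b27⊕b29⊕b31 = 0⊕1⊕0⊕0⊕0⊕0⊕1⊕0⊕0⊕1⊕1⊕0⊕0⊕1⊕1⊕1 = 1
s2: b2⊕b3⊕b6⊕b7⊕b10⊕b11⊕b14⊕b15⊕b18⊕b19⊕b22⊕b23⊕b26⊕b27⊕b30⊕b31 = 1⊕1⊕1⊕0⊕1⊕0⊕0⊕0⊕0⊕1⊕0⊕0⊕1⊕1⊕1⊕1 = 1
s4: b4⊕b5⊕b6⊕b7⊕b12⊕b13⊕b14⊕b15⊕b20⊕b21⊕b22⊕b23⊕b28⊕b29⊕b30⊕b31 = 1⊕0⊕1⊕0⊕1⊕1⊕0⊕0⊕1⊕1⊕0⊕0⊕0⊕1⊕1⊕1 = 1
s8: b8⊕b9⊕b10⊕b11⊕b12⊕b13⊕b14⊕b15⊕b24⊕b25⊕b26⊕b27⊕b28⊕b29⊕b30⊕b31 = 1⊕0⊕1⊕0⊕1⊕1⊕0⊕0⊕1⊕0⊕1⊕1⊕0⊕1⊕1⊕1 = 0
s16: b16⊕b17⊕b18⊕b19⊕b20⊕b21⊕b22⊕b23⊕b24⊕b25⊕b26⊕b27⊕b28⊕b29⊕b30⊕b31 = 1⊕0⊕0⊕1⊕1⊕1⊕0⊕0⊕1⊕0⊕1⊕1⊕0⊕1⊕1⊕1 = 0
Syndrome (s16...s1) = 00111 → position 7.

7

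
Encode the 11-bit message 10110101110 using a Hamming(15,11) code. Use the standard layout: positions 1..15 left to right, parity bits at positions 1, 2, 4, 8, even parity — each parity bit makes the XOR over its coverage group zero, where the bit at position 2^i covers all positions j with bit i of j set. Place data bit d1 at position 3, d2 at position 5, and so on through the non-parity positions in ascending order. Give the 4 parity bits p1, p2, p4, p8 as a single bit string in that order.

1110

Place data bits at non-power-of-two positions: b3=1, b5=0, b6=1, b7=1, b9=0, b10=1, b11=0, b12=1, b13=1, b14=1, b15=0.
p1 = XOR of data positions {3,5,7,9,11,13,15} = 1⊕0⊕1⊕0⊕0⊕1⊕0 = 1
p2 = XOR of data positions {3,6,7,10,11,14,15} = 1⊕1⊕1⊕1⊕0⊕1⊕0 = 1
p4 = XOR of data positions {5,6,7,12,13,14,15} = 0⊕1⊕1⊕1⊕1⊕1⊕0 = 1
p8 = XOR of data positions {9,10,11,12,13,14,15} = 0⊕1⊕0⊕1⊕1⊕1⊕0 = 0
Parity bits p1,p2,p4,p8 = 1110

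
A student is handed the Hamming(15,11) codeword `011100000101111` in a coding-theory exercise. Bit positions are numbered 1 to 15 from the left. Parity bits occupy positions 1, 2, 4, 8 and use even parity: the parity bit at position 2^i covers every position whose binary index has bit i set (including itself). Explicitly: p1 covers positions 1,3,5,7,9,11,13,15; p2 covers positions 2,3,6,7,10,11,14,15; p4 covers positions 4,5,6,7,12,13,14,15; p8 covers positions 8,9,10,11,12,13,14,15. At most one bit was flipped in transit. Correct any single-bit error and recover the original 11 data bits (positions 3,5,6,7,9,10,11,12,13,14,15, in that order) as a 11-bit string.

10000101110

s1: b1⊕b3⊕b5⊕b7⊕b9⊕b11⊕b13⊕b15 = 0⊕1⊕0⊕0⊕0⊕0⊕1⊕1 = 1
s2: b2⊕b3⊕b6⊕b7⊕b10⊕b11⊕b14⊕b15 = 1⊕1⊕0⊕0⊕1⊕0⊕1⊕1 = 1
s4: b4⊕b5⊕b6⊕b7⊕b12⊕b13⊕b14⊕b15 = 1⊕0⊕0⊕0⊕1⊕1⊕1⊕1 = 1
s8: b8⊕b9⊕b10⊕b11⊕b12⊕b13⊕b14⊕b15 = 0⊕0⊕1⊕0⊕1⊕1⊕1⊕1 = 1
Syndrome (s8...s1) = 1111 → position 15.
Flip bit 15: corrected codeword = 011100000101110
Data bits at positions 3,5,6,7,9,10,11,12,13,14,15: 10000101110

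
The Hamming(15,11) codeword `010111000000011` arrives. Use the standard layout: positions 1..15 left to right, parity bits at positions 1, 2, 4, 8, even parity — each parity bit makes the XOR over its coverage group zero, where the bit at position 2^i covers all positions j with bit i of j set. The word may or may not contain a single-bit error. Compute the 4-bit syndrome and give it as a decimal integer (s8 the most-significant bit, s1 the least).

s1: b1⊕b3⊕b5⊕b7⊕b9⊕b11⊕b13⊕b15 = 0⊕0⊕1⊕0⊕0⊕0⊕0⊕1 = 0
s2: b2⊕b3⊕b6⊕b7⊕b10⊕b11⊕b14⊕b15 = 1⊕0⊕1⊕0⊕0⊕0⊕1⊕1 = 0
s4: b4⊕b5⊕b6⊕b7⊕b12⊕b13⊕b14⊕b15 = 1⊕1⊕1⊕0⊕0⊕0⊕1⊕1 = 1
s8: b8⊕b9⊕b10⊕b11⊕b12⊕b13⊕b14⊕b15 = 0⊕0⊕0⊕0⊕0⊕0⊕1⊕1 = 0
Syndrome (s8...s1) = 0100 → position 4.

4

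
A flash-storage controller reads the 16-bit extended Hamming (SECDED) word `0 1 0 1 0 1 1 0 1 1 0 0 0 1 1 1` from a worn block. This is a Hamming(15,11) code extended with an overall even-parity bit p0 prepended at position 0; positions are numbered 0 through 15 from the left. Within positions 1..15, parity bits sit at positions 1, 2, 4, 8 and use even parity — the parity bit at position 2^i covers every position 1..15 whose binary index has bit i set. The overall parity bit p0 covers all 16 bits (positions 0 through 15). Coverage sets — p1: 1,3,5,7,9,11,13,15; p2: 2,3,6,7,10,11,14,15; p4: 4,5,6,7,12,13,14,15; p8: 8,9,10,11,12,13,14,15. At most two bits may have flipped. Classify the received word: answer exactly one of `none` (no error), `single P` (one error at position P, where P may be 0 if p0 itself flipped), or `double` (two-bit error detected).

single 12

s1: b1⊕b3⊕b5⊕b7⊕b9⊕b11⊕b13⊕b15 = 1⊕1⊕1⊕0⊕1⊕0⊕1⊕1 = 0
s2: b2⊕b3⊕b6⊕b7⊕b10⊕b11⊕b14⊕b15 = 0⊕1⊕1⊕0⊕0⊕0⊕1⊕1 = 0
s4: b4⊕b5⊕b6⊕b7⊕b12⊕b13⊕b14⊕b15 = 0⊕1⊕1⊕0⊕0⊕1⊕1⊕1 = 1
s8: b8⊕b9⊕b10⊕b11⊕b12⊕b13⊕b14⊕b15 = 1⊕1⊕0⊕0⊕0⊕1⊕1⊕1 = 1
Syndrome (s8...s1) = 1100 → position 12.
Overall parity (XOR of all 16 bits, including p0): 0⊕1⊕0⊕1⊕0⊕1⊕1⊕0⊕1⊕1⊕0⊕0⊕0⊕1⊕1⊕1 = 1
Overall=1, syndrome position=12 → single-bit error at position 12.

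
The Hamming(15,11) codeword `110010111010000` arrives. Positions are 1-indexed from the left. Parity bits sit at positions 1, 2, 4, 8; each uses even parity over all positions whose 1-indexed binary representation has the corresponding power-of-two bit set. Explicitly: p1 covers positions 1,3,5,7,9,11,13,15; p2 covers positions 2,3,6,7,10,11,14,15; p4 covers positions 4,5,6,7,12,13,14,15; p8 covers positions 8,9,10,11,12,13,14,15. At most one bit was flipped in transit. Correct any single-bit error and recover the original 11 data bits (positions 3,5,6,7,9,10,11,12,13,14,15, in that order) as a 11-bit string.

01011000000

s1: b1⊕b3⊕b5⊕b7⊕b9⊕b11⊕b13⊕b15 = 1⊕0⊕1⊕1⊕1⊕1⊕0⊕0 = 1
s2: b2⊕b3⊕b6⊕b7⊕b10⊕b11⊕b14⊕b15 = 1⊕0⊕0⊕1⊕0⊕1⊕0⊕0 = 1
s4: b4⊕b5⊕b6⊕b7⊕b12⊕b13⊕b14⊕b15 = 0⊕1⊕0⊕1⊕0⊕0⊕0⊕0 = 0
s8: b8⊕b9⊕b10⊕b11⊕b12⊕b13⊕b14⊕b15 = 1⊕1⊕0⊕1⊕0⊕0⊕0⊕0 = 1
Syndrome (s8...s1) = 1011 → position 11.
Flip bit 11: corrected codeword = 110010111000000
Data bits at positions 3,5,6,7,9,10,11,12,13,14,15: 01011000000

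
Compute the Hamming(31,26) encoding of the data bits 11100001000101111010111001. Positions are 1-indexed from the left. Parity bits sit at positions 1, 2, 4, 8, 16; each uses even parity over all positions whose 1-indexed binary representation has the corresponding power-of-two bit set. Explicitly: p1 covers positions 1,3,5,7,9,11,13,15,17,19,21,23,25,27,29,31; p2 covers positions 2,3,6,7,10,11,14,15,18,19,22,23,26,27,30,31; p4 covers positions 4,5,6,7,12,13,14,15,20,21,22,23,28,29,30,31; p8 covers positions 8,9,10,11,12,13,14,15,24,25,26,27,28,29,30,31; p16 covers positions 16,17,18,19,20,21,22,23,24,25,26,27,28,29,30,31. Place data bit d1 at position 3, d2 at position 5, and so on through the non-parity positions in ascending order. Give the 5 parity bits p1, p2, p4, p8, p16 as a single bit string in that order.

Place data bits at non-power-of-two positions: b3=1, b5=1, b6=1, b7=0, b9=0, b10=0, b11=0, b12=1, b13=0, b14=0, b15=0, b17=1, b18=0, b19=1, b20=1, b21=1, b22=1, b23=0, b24=1, b25=0, b26=1, b27=1, b28=1, b29=0, b30=0, b31=1.
p1 = XOR of data positions {3,5,7,9,11,13,15,17,19,21,23,25,27,29,31} = 1⊕1⊕0⊕0⊕0⊕0⊕0⊕1⊕1⊕1⊕0⊕0⊕1⊕0⊕1 = 1
p2 = XOR of data positions {3,6,7,10,11,14,15,18,19,22,23,26,27,30,31} = 1⊕1⊕0⊕0⊕0⊕0⊕0⊕0⊕1⊕1⊕0⊕1⊕1⊕0⊕1 = 1
p4 = XOR of data positions {5,6,7,12,13,14,15,20,21,22,23,28,29,30,31} = 1⊕1⊕0⊕1⊕0⊕0⊕0⊕1⊕1⊕1⊕0⊕1⊕0⊕0⊕1 = 0
p8 = XOR of data positions {9,10,11,12,13,14,15,24,25,26,27,28,29,30,31} = 0⊕0⊕0⊕1⊕0⊕0⊕0⊕1⊕0⊕1⊕1⊕1⊕0⊕0⊕1 = 0
p16 = XOR of data positions {17,18,19,20,21,22,23,24,25,26,27,28,29,30,31} = 1⊕0⊕1⊕1⊕1⊕1⊕0⊕1⊕0⊕1⊕1⊕1⊕0⊕0⊕1 = 0
Parity bits p1,p2,p4,p8,p16 = 11000

11000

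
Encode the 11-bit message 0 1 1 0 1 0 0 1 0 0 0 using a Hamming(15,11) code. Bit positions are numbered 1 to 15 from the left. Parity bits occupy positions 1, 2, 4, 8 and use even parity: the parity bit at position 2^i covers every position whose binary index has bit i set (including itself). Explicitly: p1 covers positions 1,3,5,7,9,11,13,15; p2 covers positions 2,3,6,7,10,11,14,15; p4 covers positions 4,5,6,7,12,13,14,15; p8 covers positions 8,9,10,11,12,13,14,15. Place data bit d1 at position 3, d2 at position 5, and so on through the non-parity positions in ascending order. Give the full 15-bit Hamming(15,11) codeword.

010111001001000

Place data bits at non-power-of-two positions: b3=0, b5=1, b6=1, b7=0, b9=1, b10=0, b11=0, b12=1, b13=0, b14=0, b15=0.
p1 = XOR of data positions {3,5,7,9,11,13,15} = 0⊕1⊕0⊕1⊕0⊕0⊕0 = 0
p2 = XOR of data positions {3,6,7,10,11,14,15} = 0⊕1⊕0⊕0⊕0⊕0⊕0 = 1
p4 = XOR of data positions {5,6,7,12,13,14,15} = 1⊕1⊕0⊕1⊕0⊕0⊕0 = 1
p8 = XOR of data positions {9,10,11,12,13,14,15} = 1⊕0⊕0⊕1⊕0⊕0⊕0 = 0
Codeword b1..b15 = 010111001001000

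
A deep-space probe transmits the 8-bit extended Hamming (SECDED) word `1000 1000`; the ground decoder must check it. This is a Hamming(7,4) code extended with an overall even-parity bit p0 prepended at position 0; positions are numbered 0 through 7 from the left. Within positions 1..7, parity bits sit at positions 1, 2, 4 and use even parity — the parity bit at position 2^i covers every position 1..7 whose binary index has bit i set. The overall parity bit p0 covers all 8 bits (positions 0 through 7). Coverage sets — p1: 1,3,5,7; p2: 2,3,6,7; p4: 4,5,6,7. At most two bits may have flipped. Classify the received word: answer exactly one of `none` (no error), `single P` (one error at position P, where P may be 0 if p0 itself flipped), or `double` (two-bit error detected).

double

s1: b1⊕b3⊕b5⊕b7 = 0⊕0⊕0⊕0 = 0
s2: b2⊕b3⊕b6⊕b7 = 0⊕0⊕0⊕0 = 0
s4: b4⊕b5⊕b6⊕b7 = 1⊕0⊕0⊕0 = 1
Syndrome (s4...s1) = 100 → position 4.
Overall parity (XOR of all 8 bits, including p0): 1⊕0⊕0⊕0⊕1⊕0⊕0⊕0 = 0
Overall=0, syndrome position=4 → double-bit error detected (uncorrectable).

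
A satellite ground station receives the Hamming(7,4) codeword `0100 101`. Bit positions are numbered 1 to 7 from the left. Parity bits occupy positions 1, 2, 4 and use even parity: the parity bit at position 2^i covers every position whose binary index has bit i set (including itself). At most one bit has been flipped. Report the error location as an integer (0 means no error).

s1: b1⊕b3⊕b5⊕b7 = 0⊕0⊕1⊕1 = 0
s2: b2⊕b3⊕b6⊕b7 = 1⊕0⊕0⊕1 = 0
s4: b4⊕b5⊕b6⊕b7 = 0⊕1⊕0⊕1 = 0
Syndrome (s4...s1) = 000 → position 0 (no error).

0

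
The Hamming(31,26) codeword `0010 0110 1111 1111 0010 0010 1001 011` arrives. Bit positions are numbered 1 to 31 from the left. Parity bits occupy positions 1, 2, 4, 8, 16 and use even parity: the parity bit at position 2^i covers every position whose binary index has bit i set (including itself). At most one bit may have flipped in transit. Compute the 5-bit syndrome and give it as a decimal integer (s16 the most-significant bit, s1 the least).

s1: b1⊕b3⊕b5⊕b7⊕b9⊕b11⊕b13⊕b15⊕b17⊕b19⊕b21⊕b23⊕b25⊕b27⊕b29⊕b31 = 0⊕1⊕0⊕1⊕1⊕1⊕1⊕1⊕0⊕1⊕0⊕1⊕1⊕0⊕0⊕1 = 0
s2: b2⊕b3⊕b6⊕b7⊕b10⊕b11⊕b14⊕b15⊕b18⊕b19⊕b22⊕b23⊕b26⊕b27⊕b30⊕b31 = 0⊕1⊕1⊕1⊕1⊕1⊕1⊕1⊕0⊕1⊕0⊕1⊕0⊕0⊕1⊕1 = 1
s4: b4⊕b5⊕b6⊕b7⊕b12⊕b13⊕b14⊕b15⊕b20⊕b21⊕b22⊕b23⊕b28⊕b29⊕b30⊕b31 = 0⊕0⊕1⊕1⊕1⊕1⊕1⊕1⊕0⊕0⊕0⊕1⊕1⊕0⊕1⊕1 = 0
s8: b8⊕b9⊕b10⊕b11⊕b12⊕b13⊕b14⊕b15⊕b24⊕b25⊕b26⊕b27⊕b28⊕b29⊕b30⊕b31 = 0⊕1⊕1⊕1⊕1⊕1⊕1⊕1⊕0⊕1⊕0⊕0⊕1⊕0⊕1⊕1 = 1
s16: b16⊕b17⊕b18⊕b19⊕b20⊕b21⊕b22⊕b23⊕b24⊕b25⊕b26⊕b27⊕b28⊕b29⊕b30⊕b31 = 1⊕0⊕0⊕1⊕0⊕0⊕0⊕1⊕0⊕1⊕0⊕0⊕1⊕0⊕1⊕1 = 1
Syndrome (s16...s1) = 11010 → position 26.

26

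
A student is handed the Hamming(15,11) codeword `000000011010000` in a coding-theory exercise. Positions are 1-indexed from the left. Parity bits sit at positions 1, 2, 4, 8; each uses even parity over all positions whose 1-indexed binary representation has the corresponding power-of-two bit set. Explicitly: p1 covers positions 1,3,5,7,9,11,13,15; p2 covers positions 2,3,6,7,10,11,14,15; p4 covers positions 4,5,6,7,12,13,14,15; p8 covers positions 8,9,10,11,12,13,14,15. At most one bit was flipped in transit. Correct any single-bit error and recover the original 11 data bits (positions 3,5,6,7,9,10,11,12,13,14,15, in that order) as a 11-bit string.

00001110000

s1: b1⊕b3⊕b5⊕b7⊕b9⊕b11⊕b13⊕b15 = 0⊕0⊕0⊕0⊕1⊕1⊕0⊕0 = 0
s2: b2⊕b3⊕b6⊕b7⊕b10⊕b11⊕b14⊕b15 = 0⊕0⊕0⊕0⊕0⊕1⊕0⊕0 = 1
s4: b4⊕b5⊕b6⊕b7⊕b12⊕b13⊕b14⊕b15 = 0⊕0⊕0⊕0⊕0⊕0⊕0⊕0 = 0
s8: b8⊕b9⊕b10⊕b11⊕b12⊕b13⊕b14⊕b15 = 1⊕1⊕0⊕1⊕0⊕0⊕0⊕0 = 1
Syndrome (s8...s1) = 1010 → position 10.
Flip bit 10: corrected codeword = 000000011110000
Data bits at positions 3,5,6,7,9,10,11,12,13,14,15: 00001110000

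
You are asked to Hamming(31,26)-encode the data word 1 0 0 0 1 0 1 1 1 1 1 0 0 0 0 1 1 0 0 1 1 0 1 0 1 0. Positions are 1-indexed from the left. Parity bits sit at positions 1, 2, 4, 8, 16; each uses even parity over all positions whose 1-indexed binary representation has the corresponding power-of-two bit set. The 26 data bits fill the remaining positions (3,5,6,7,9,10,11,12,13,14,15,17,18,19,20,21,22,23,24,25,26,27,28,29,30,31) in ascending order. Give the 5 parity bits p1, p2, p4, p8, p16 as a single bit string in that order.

Place data bits at non-power-of-two positions: b3=1, b5=0, b6=0, b7=0, b9=1, b10=0, b11=1, b12=1, b13=1, b14=1, b15=1, b17=0, b18=0, b19=0, b20=0, b21=1, b22=1, b23=0, b24=0, b25=1, b26=1, b27=0, b28=1, b29=0, b30=1, b31=0.
p1 = XOR of data positions {3,5,7,9,11,13,15,17,19,21,23,25,27,29,31} = 1⊕0⊕0⊕1⊕1⊕1⊕1⊕0⊕0⊕1⊕0⊕1⊕0⊕0⊕0 = 1
p2 = XOR of data positions {3,6,7,10,11,14,15,18,19,22,23,26,27,30,31} = 1⊕0⊕0⊕0⊕1⊕1⊕1⊕0⊕0⊕1⊕0⊕1⊕0⊕1⊕0 = 1
p4 = XOR of data positions {5,6,7,12,13,14,15,20,21,22,23,28,29,30,31} = 0⊕0⊕0⊕1⊕1⊕1⊕1⊕0⊕1⊕1⊕0⊕1⊕0⊕1⊕0 = 0
p8 = XOR of data positions {9,10,11,12,13,14,15,24,25,26,27,28,29,30,31} = 1⊕0⊕1⊕1⊕1⊕1⊕1⊕0⊕1⊕1⊕0⊕1⊕0⊕1⊕0 = 0
p16 = XOR of data positions {17,18,19,20,21,22,23,24,25,26,27,28,29,30,31} = 0⊕0⊕0⊕0⊕1⊕1⊕0⊕0⊕1⊕1⊕0⊕1⊕0⊕1⊕0 = 0
Parity bits p1,p2,p4,p8,p16 = 11000

11000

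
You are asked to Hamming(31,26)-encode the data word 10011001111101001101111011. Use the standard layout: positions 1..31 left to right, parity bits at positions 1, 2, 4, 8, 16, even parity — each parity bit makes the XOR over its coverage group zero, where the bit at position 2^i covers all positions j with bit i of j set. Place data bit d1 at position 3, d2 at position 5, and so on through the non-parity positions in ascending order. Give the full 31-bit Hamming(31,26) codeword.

1110001110011110101001101111011

Place data bits at non-power-of-two positions: b3=1, b5=0, b6=0, b7=1, b9=1, b10=0, b11=0, b12=1, b13=1, b14=1, b15=1, b17=1, b18=0, b19=1, b20=0, b21=0, b22=1, b23=1, b24=0, b25=1, b26=1, b27=1, b28=1, b29=0, b30=1, b31=1.
p1 = XOR of data positions {3,5,7,9,11,13,15,17,19,21,23,25,27,29,31} = 1⊕0⊕1⊕1⊕0⊕1⊕1⊕1⊕1⊕0⊕1⊕1⊕1⊕0⊕1 = 1
p2 = XOR of data positions {3,6,7,10,11,14,15,18,19,22,23,26,27,30,31} = 1⊕0⊕1⊕0⊕0⊕1⊕1⊕0⊕1⊕1⊕1⊕1⊕1⊕1⊕1 = 1
p4 = XOR of data positions {5,6,7,12,13,14,15,20,21,22,23,28,29,30,31} = 0⊕0⊕1⊕1⊕1⊕1⊕1⊕0⊕0⊕1⊕1⊕1⊕0⊕1⊕1 = 0
p8 = XOR of data positions {9,10,11,12,13,14,15,24,25,26,27,28,29,30,31} = 1⊕0⊕0⊕1⊕1⊕1⊕1⊕0⊕1⊕1⊕1⊕1⊕0⊕1⊕1 = 1
p16 = XOR of data positions {17,18,19,20,21,22,23,24,25,26,27,28,29,30,31} = 1⊕0⊕1⊕0⊕0⊕1⊕1⊕0⊕1⊕1⊕1⊕1⊕0⊕1⊕1 = 0
Codeword b1..b31 = 1110001110011110101001101111011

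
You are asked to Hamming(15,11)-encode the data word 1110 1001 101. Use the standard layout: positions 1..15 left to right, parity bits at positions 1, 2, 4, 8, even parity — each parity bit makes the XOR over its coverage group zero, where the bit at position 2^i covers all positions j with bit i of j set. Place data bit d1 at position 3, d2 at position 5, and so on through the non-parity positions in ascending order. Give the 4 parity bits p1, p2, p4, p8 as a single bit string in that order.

Place data bits at non-power-of-two positions: b3=1, b5=1, b6=1, b7=0, b9=1, b10=0, b11=0, b12=1, b13=1, b14=0, b15=1.
p1 = XOR of data positions {3,5,7,9,11,13,15} = 1⊕1⊕0⊕1⊕0⊕1⊕1 = 1
p2 = XOR of data positions {3,6,7,10,11,14,15} = 1⊕1⊕0⊕0⊕0⊕0⊕1 = 1
p4 = XOR of data positions {5,6,7,12,13,14,15} = 1⊕1⊕0⊕1⊕1⊕0⊕1 = 1
p8 = XOR of data positions {9,10,11,12,13,14,15} = 1⊕0⊕0⊕1⊕1⊕0⊕1 = 0
Parity bits p1,p2,p4,p8 = 1110

1110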